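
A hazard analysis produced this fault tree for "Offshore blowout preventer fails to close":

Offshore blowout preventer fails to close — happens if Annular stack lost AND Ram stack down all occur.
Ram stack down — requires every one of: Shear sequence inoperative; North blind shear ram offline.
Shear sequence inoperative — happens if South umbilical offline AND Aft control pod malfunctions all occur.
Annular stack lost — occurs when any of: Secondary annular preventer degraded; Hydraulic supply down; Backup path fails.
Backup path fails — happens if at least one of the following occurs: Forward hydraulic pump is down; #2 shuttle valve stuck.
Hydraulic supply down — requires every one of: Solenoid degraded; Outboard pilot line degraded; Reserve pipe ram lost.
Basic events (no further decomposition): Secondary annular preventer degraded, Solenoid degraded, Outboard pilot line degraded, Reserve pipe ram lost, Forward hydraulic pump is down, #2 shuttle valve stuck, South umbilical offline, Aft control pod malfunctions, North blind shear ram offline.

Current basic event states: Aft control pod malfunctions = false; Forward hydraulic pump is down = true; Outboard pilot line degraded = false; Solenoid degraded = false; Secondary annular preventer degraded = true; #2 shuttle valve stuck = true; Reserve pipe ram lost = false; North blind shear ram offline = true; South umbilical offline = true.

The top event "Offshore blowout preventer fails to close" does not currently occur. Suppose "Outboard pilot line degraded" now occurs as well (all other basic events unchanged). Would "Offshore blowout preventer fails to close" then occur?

No

Counterfactual: set "Outboard pilot line degraded" to occurred.
Hydraulic supply down [AND]: Solenoid degraded=not, Outboard pilot line degraded=occurs, Reserve pipe ram lost=not → not all inputs occur → does not occur.
Backup path fails [OR]: Forward hydraulic pump is down=occurs, #2 shuttle valve stuck=occurs → at least one input occurs → occurs.
Annular stack lost [OR]: Secondary annular preventer degraded=occurs, Hydraulic supply down=not, Backup path fails=occurs → at least one input occurs → occurs.
Shear sequence inoperative [AND]: South umbilical offline=occurs, Aft control pod malfunctions=not → not all inputs occur → does not occur.
Ram stack down [AND]: Shear sequence inoperative=not, North blind shear ram offline=occurs → not all inputs occur → does not occur.
Offshore blowout preventer fails to close [AND]: Annular stack lost=occurs, Ram stack down=not → not all inputs occur → does not occur.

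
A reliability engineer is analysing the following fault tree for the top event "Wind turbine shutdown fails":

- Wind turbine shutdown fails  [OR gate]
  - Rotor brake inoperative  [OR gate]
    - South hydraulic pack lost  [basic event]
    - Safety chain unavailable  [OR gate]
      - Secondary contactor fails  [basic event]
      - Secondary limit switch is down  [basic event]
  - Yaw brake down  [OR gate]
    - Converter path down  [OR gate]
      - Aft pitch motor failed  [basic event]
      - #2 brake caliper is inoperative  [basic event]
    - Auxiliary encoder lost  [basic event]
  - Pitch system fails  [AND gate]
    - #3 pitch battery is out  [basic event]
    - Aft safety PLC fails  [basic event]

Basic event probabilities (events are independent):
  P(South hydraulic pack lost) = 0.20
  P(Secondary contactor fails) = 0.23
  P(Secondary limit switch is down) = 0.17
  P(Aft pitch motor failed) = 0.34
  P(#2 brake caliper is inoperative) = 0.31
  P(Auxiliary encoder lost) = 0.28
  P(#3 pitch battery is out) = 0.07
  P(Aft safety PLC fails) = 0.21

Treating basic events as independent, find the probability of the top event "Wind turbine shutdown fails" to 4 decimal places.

P(Safety chain unavailable) [OR] = 1 − (1−0.23) × (1−0.17) = 0.360900
P(Rotor brake inoperative) [OR] = 1 − (1−0.20) × (1−0.360900) = 0.488720
P(Converter path down) [OR] = 1 − (1−0.34) × (1−0.31) = 0.544600
P(Yaw brake down) [OR] = 1 − (1−0.544600) × (1−0.28) = 0.672112
P(Pitch system fails) [AND] = 0.07 × 0.21 = 0.014700
P(Wind turbine shutdown fails) [OR] = 1 − (1−0.488720) × (1−0.672112) × (1−0.014700) = 0.834822
Rounded to 4 decimal places: P(Wind turbine shutdown fails) ≈ 0.8348.

0.8348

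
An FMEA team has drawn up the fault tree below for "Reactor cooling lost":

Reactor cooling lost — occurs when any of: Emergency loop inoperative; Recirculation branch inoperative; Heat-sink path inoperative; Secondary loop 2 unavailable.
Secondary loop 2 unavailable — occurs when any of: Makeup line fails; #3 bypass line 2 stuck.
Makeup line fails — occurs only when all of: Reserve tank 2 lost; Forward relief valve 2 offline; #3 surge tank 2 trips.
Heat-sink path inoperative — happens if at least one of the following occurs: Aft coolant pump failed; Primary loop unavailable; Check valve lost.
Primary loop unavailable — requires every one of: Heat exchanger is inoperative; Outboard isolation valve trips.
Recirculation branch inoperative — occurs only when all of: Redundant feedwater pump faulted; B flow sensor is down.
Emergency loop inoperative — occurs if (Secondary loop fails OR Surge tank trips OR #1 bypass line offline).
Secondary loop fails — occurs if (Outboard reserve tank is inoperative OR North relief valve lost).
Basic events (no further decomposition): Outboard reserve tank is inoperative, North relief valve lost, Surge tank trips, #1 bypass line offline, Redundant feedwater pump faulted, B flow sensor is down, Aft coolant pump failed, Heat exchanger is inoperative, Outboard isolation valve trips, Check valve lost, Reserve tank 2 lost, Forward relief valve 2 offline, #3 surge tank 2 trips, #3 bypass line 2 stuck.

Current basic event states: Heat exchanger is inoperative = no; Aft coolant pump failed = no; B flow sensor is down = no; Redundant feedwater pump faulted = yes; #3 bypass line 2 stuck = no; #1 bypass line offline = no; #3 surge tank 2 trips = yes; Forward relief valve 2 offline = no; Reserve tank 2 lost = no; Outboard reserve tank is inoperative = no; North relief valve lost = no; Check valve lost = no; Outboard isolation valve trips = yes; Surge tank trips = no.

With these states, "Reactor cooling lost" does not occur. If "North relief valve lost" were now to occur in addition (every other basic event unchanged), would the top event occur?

Yes

Counterfactual: set "North relief valve lost" to occurred.
Secondary loop fails [OR]: Outboard reserve tank is inoperative=not, North relief valve lost=occurs → at least one input occurs → occurs.
Emergency loop inoperative [OR]: Secondary loop fails=occurs, Surge tank trips=not, #1 bypass line offline=not → at least one input occurs → occurs.
Recirculation branch inoperative [AND]: Redundant feedwater pump faulted=occurs, B flow sensor is down=not → not all inputs occur → does not occur.
Primary loop unavailable [AND]: Heat exchanger is inoperative=not, Outboard isolation valve trips=occurs → not all inputs occur → does not occur.
Heat-sink path inoperative [OR]: Aft coolant pump failed=not, Primary loop unavailable=not, Check valve lost=not → no input occurs → does not occur.
Makeup line fails [AND]: Reserve tank 2 lost=not, Forward relief valve 2 offline=not, #3 surge tank 2 trips=occurs → not all inputs occur → does not occur.
Secondary loop 2 unavailable [OR]: Makeup line fails=not, #3 bypass line 2 stuck=not → no input occurs → does not occur.
Reactor cooling lost [OR]: Emergency loop inoperative=occurs, Recirculation branch inoperative=not, Heat-sink path inoperative=not, Secondary loop 2 unavailable=not → at least one input occurs → occurs.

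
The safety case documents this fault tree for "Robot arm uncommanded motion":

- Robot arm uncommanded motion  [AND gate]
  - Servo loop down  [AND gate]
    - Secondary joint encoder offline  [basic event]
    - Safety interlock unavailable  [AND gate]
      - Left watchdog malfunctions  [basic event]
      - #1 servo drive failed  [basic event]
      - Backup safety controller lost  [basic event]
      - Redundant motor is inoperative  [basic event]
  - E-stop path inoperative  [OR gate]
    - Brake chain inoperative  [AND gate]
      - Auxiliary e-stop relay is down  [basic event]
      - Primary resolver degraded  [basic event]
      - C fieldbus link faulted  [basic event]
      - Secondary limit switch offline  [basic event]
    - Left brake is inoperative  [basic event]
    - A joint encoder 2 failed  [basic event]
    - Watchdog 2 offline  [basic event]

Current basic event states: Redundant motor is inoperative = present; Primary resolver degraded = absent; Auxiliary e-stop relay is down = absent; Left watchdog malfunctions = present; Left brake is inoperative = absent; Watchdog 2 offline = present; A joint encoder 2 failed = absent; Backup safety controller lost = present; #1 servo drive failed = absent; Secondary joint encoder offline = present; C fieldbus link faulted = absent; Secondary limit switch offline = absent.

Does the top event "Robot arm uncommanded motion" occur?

No

Safety interlock unavailable [AND]: Left watchdog malfunctions=occurs, #1 servo drive failed=not, Backup safety controller lost=occurs, Redundant motor is inoperative=occurs → not all inputs occur → does not occur.
Servo loop down [AND]: Secondary joint encoder offline=occurs, Safety interlock unavailable=not → not all inputs occur → does not occur.
Brake chain inoperative [AND]: Auxiliary e-stop relay is down=not, Primary resolver degraded=not, C fieldbus link faulted=not, Secondary limit switch offline=not → not all inputs occur → does not occur.
E-stop path inoperative [OR]: Brake chain inoperative=not, Left brake is inoperative=not, A joint encoder 2 failed=not, Watchdog 2 offline=occurs → at least one input occurs → occurs.
Robot arm uncommanded motion [AND]: Servo loop down=not, E-stop path inoperative=occurs → not all inputs occur → does not occur.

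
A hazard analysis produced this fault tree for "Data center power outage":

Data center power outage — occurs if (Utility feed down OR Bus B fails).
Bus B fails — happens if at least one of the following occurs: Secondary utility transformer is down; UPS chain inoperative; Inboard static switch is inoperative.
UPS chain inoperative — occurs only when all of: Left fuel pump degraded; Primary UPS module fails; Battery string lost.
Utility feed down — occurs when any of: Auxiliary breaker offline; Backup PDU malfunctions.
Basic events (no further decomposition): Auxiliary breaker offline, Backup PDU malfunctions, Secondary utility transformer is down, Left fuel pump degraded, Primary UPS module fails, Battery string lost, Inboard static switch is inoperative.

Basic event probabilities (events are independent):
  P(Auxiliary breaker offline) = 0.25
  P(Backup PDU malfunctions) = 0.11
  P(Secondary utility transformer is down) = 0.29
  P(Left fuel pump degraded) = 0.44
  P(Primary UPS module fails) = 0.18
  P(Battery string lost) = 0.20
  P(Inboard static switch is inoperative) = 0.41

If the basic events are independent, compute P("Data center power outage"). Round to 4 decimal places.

0.7248

P(Utility feed down) [OR] = 1 − (1−0.25) × (1−0.11) = 0.332500
P(UPS chain inoperative) [AND] = 0.44 × 0.18 × 0.20 = 0.015840
P(Bus B fails) [OR] = 1 − (1−0.29) × (1−0.015840) × (1−0.41) = 0.587735
P(Data center power outage) [OR] = 1 − (1−0.332500) × (1−0.587735) = 0.724813
Rounded to 4 decimal places: P(Data center power outage) ≈ 0.7248.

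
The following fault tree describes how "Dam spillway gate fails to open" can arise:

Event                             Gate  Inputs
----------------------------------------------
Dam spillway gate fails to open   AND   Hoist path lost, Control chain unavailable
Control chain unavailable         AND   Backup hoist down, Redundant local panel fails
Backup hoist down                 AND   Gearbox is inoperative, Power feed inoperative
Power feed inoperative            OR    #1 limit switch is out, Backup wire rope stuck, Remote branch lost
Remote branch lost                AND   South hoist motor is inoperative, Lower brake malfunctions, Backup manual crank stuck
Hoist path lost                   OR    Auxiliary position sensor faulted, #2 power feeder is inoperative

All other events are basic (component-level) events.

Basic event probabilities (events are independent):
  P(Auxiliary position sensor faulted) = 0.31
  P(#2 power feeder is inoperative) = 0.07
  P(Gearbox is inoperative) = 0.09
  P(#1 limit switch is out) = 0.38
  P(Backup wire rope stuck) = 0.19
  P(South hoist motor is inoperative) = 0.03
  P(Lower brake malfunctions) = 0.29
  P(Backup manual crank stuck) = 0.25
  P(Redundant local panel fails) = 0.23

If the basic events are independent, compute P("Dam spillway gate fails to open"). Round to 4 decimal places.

0.0037

P(Hoist path lost) [OR] = 1 − (1−0.31) × (1−0.07) = 0.358300
P(Remote branch lost) [AND] = 0.03 × 0.29 × 0.25 = 0.002175
P(Power feed inoperative) [OR] = 1 − (1−0.38) × (1−0.19) × (1−0.002175) = 0.498892
P(Backup hoist down) [AND] = 0.09 × 0.498892 = 0.044900
P(Control chain unavailable) [AND] = 0.044900 × 0.23 = 0.010327
P(Dam spillway gate fails to open) [AND] = 0.358300 × 0.010327 = 0.003700
Rounded to 4 decimal places: P(Dam spillway gate fails to open) ≈ 0.0037.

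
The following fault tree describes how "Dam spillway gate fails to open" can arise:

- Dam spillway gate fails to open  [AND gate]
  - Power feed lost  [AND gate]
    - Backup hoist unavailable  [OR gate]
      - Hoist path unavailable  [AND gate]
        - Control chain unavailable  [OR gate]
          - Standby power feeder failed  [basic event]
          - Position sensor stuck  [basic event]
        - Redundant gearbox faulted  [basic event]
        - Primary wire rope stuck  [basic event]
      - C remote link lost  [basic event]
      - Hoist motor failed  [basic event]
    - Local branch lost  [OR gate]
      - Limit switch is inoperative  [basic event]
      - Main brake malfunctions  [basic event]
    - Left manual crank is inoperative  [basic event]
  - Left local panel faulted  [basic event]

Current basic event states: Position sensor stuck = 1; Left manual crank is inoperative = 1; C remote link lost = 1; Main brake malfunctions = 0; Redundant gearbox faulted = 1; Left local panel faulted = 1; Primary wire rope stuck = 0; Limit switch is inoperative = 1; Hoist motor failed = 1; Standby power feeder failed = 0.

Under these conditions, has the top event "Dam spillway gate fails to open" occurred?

Control chain unavailable [OR]: Standby power feeder failed=not, Position sensor stuck=occurs → at least one input occurs → occurs.
Hoist path unavailable [AND]: Control chain unavailable=occurs, Redundant gearbox faulted=occurs, Primary wire rope stuck=not → not all inputs occur → does not occur.
Backup hoist unavailable [OR]: Hoist path unavailable=not, C remote link lost=occurs, Hoist motor failed=occurs → at least one input occurs → occurs.
Local branch lost [OR]: Limit switch is inoperative=occurs, Main brake malfunctions=not → at least one input occurs → occurs.
Power feed lost [AND]: Backup hoist unavailable=occurs, Local branch lost=occurs, Left manual crank is inoperative=occurs → all inputs occur → occurs.
Dam spillway gate fails to open [AND]: Power feed lost=occurs, Left local panel faulted=occurs → all inputs occur → occurs.

Yes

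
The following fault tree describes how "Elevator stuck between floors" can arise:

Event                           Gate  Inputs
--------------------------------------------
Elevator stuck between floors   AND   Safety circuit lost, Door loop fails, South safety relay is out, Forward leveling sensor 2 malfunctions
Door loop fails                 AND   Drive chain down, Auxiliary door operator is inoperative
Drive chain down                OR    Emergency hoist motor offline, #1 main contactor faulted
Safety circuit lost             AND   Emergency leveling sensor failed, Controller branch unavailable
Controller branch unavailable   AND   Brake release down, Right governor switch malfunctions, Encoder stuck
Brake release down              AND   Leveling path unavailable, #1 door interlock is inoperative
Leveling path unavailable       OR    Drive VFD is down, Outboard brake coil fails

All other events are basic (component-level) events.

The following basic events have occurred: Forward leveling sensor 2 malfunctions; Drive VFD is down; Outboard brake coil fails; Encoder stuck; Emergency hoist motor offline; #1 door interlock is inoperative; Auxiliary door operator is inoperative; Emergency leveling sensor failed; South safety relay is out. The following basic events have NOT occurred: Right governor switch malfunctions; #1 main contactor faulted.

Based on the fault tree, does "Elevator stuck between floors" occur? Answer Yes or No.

No

Leveling path unavailable [OR]: Drive VFD is down=occurs, Outboard brake coil fails=occurs → at least one input occurs → occurs.
Brake release down [AND]: Leveling path unavailable=occurs, #1 door interlock is inoperative=occurs → all inputs occur → occurs.
Controller branch unavailable [AND]: Brake release down=occurs, Right governor switch malfunctions=not, Encoder stuck=occurs → not all inputs occur → does not occur.
Safety circuit lost [AND]: Emergency leveling sensor failed=occurs, Controller branch unavailable=not → not all inputs occur → does not occur.
Drive chain down [OR]: Emergency hoist motor offline=occurs, #1 main contactor faulted=not → at least one input occurs → occurs.
Door loop fails [AND]: Drive chain down=occurs, Auxiliary door operator is inoperative=occurs → all inputs occur → occurs.
Elevator stuck between floors [AND]: Safety circuit lost=not, Door loop fails=occurs, South safety relay is out=occurs, Forward leveling sensor 2 malfunctions=occurs → not all inputs occur → does not occur.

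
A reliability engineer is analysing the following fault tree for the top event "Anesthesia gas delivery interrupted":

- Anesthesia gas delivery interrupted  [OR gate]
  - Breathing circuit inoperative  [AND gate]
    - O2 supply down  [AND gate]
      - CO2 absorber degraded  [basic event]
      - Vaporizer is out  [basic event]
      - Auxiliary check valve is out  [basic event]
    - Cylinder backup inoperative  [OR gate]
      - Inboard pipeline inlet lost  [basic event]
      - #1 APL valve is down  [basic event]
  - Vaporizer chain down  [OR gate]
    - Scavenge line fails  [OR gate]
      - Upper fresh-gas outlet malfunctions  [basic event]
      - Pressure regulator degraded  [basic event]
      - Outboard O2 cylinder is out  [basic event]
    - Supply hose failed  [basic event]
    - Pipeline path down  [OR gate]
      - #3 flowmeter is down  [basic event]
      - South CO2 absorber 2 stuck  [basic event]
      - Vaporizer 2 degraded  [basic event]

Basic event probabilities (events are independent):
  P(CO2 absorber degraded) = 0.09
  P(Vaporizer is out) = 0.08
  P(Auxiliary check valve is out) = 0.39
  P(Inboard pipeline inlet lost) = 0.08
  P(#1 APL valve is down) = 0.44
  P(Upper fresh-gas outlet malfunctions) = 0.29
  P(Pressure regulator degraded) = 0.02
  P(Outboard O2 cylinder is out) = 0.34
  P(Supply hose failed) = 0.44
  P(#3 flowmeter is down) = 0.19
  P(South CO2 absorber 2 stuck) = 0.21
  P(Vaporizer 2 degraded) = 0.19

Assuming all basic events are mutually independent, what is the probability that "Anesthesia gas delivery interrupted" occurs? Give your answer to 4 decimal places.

0.8669

P(O2 supply down) [AND] = 0.09 × 0.08 × 0.39 = 0.002808
P(Cylinder backup inoperative) [OR] = 1 − (1−0.08) × (1−0.44) = 0.484800
P(Breathing circuit inoperative) [AND] = 0.002808 × 0.484800 = 0.001361
P(Scavenge line fails) [OR] = 1 − (1−0.29) × (1−0.02) × (1−0.34) = 0.540772
P(Pipeline path down) [OR] = 1 − (1−0.19) × (1−0.21) × (1−0.19) = 0.481681
P(Vaporizer chain down) [OR] = 1 − (1−0.540772) × (1−0.44) × (1−0.481681) = 0.866705
P(Anesthesia gas delivery interrupted) [OR] = 1 − (1−0.001361) × (1−0.866705) = 0.866886
Rounded to 4 decimal places: P(Anesthesia gas delivery interrupted) ≈ 0.8669.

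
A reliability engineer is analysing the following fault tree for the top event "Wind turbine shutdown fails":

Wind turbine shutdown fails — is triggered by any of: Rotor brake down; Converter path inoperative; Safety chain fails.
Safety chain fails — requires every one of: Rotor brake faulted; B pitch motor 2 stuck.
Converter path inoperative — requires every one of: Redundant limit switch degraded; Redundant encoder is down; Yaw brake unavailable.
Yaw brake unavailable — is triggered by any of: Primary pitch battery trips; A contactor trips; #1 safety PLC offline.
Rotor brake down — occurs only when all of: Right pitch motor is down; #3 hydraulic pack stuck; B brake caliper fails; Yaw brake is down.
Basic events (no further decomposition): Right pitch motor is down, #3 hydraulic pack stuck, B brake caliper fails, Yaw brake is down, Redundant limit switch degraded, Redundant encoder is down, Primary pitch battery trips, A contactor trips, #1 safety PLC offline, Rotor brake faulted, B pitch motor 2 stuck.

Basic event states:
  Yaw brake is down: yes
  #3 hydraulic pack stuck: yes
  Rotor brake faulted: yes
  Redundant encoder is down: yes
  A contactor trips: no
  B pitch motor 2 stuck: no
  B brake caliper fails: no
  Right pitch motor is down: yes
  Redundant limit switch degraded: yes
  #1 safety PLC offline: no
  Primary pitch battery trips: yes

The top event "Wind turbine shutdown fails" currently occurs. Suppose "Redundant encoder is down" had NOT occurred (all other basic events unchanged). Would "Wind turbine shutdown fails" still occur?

No

Counterfactual: set "Redundant encoder is down" to not occurred.
Rotor brake down [AND]: Right pitch motor is down=occurs, #3 hydraulic pack stuck=occurs, B brake caliper fails=not, Yaw brake is down=occurs → not all inputs occur → does not occur.
Yaw brake unavailable [OR]: Primary pitch battery trips=occurs, A contactor trips=not, #1 safety PLC offline=not → at least one input occurs → occurs.
Converter path inoperative [AND]: Redundant limit switch degraded=occurs, Redundant encoder is down=not, Yaw brake unavailable=occurs → not all inputs occur → does not occur.
Safety chain fails [AND]: Rotor brake faulted=occurs, B pitch motor 2 stuck=not → not all inputs occur → does not occur.
Wind turbine shutdown fails [OR]: Rotor brake down=not, Converter path inoperative=not, Safety chain fails=not → no input occurs → does not occur.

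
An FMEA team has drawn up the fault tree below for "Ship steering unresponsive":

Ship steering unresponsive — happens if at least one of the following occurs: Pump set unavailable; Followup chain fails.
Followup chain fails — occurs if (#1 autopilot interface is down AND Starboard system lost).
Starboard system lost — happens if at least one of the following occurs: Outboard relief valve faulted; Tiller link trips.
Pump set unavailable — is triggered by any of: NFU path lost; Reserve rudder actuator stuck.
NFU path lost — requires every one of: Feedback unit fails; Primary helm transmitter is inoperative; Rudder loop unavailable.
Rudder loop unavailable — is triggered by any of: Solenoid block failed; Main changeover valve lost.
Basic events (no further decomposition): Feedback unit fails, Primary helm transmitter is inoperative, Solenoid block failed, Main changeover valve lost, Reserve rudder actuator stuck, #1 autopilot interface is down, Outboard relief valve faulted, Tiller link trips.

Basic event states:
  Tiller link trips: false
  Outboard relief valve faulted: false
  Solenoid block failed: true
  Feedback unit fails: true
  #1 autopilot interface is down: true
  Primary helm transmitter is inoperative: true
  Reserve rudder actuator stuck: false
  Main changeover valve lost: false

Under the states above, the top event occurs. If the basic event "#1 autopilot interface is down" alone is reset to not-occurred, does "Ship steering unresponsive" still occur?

Counterfactual: set "#1 autopilot interface is down" to not occurred.
Rudder loop unavailable [OR]: Solenoid block failed=occurs, Main changeover valve lost=not → at least one input occurs → occurs.
NFU path lost [AND]: Feedback unit fails=occurs, Primary helm transmitter is inoperative=occurs, Rudder loop unavailable=occurs → all inputs occur → occurs.
Pump set unavailable [OR]: NFU path lost=occurs, Reserve rudder actuator stuck=not → at least one input occurs → occurs.
Starboard system lost [OR]: Outboard relief valve faulted=not, Tiller link trips=not → no input occurs → does not occur.
Followup chain fails [AND]: #1 autopilot interface is down=not, Starboard system lost=not → not all inputs occur → does not occur.
Ship steering unresponsive [OR]: Pump set unavailable=occurs, Followup chain fails=not → at least one input occurs → occurs.

Yes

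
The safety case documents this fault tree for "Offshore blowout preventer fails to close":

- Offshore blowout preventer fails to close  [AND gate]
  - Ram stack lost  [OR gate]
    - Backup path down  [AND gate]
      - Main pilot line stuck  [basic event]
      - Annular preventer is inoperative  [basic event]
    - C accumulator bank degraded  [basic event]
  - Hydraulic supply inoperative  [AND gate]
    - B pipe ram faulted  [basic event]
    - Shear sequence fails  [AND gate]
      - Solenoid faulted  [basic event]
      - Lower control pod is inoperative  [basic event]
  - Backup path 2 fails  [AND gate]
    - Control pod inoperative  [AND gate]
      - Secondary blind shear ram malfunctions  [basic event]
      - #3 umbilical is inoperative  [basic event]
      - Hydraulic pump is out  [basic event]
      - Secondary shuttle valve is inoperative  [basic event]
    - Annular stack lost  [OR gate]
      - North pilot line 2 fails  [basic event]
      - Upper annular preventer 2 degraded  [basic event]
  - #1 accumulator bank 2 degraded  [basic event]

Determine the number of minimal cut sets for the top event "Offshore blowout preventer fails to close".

4

Backup path down [AND]: one cut set from each child combined → 1 × 1 = 1 cut set(s).
Ram stack lost [OR]: union of children's cut sets → 2 cut set(s).
Shear sequence fails [AND]: one cut set from each child combined → 1 × 1 = 1 cut set(s).
Hydraulic supply inoperative [AND]: one cut set from each child combined → 1 × 1 = 1 cut set(s).
Control pod inoperative [AND]: one cut set from each child combined → 1 × 1 × 1 × 1 = 1 cut set(s).
Annular stack lost [OR]: union of children's cut sets → 2 cut set(s).
Backup path 2 fails [AND]: one cut set from each child combined → 1 × 2 = 2 cut set(s).
Offshore blowout preventer fails to close [AND]: one cut set from each child combined → 2 × 1 × 2 × 1 = 4 cut set(s).
Minimal cut sets: {#1 accumulator bank 2 degraded, #3 umbilical is inoperative, Annular preventer is inoperative, B pipe ram faulted, Hydraulic pump is out, Lower control pod is inoperative, Main pilot line stuck, North pilot line 2 fails, Secondary blind shear ram malfunctions, Secondary shuttle valve is inoperative, Solenoid faulted}; {#1 accumulator bank 2 degraded, #3 umbilical is inoperative, Annular preventer is inoperative, B pipe ram faulted, Hydraulic pump is out, Lower control pod is inoperative, Main pilot line stuck, Secondary blind shear ram malfunctions, Secondary shuttle valve is inoperative, Solenoid faulted, Upper annular preventer 2 degraded}; {#1 accumulator bank 2 degraded, #3 umbilical is inoperative, B pipe ram faulted, C accumulator bank degraded, Hydraulic pump is out, Lower control pod is inoperative, North pilot line 2 fails, Secondary blind shear ram malfunctions, Secondary shuttle valve is inoperative, Solenoid faulted}; {#1 accumulator bank 2 degraded, #3 umbilical is inoperative, B pipe ram faulted, C accumulator bank degraded, Hydraulic pump is out, Lower control pod is inoperative, Secondary blind shear ram malfunctions, Secondary shuttle valve is inoperative, Solenoid faulted, Upper annular preventer 2 degraded}.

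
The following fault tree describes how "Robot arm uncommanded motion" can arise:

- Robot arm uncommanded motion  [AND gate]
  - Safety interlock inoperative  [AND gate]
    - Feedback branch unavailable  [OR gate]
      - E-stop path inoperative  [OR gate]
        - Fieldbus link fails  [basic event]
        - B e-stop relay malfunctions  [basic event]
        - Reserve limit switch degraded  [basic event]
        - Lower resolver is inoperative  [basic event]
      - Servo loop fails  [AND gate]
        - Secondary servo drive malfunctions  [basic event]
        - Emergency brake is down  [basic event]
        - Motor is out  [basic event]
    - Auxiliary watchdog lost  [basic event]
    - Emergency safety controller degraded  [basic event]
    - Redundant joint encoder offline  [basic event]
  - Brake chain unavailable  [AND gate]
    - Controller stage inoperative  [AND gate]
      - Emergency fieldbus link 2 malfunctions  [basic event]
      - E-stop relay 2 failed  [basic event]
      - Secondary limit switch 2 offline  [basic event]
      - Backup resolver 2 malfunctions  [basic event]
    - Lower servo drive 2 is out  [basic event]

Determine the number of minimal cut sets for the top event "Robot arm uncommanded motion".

5

E-stop path inoperative [OR]: union of children's cut sets → 4 cut set(s).
Servo loop fails [AND]: one cut set from each child combined → 1 × 1 × 1 = 1 cut set(s).
Feedback branch unavailable [OR]: union of children's cut sets → 5 cut set(s).
Safety interlock inoperative [AND]: one cut set from each child combined → 5 × 1 × 1 × 1 = 5 cut set(s).
Controller stage inoperative [AND]: one cut set from each child combined → 1 × 1 × 1 × 1 = 1 cut set(s).
Brake chain unavailable [AND]: one cut set from each child combined → 1 × 1 = 1 cut set(s).
Robot arm uncommanded motion [AND]: one cut set from each child combined → 5 × 1 = 5 cut set(s).
Minimal cut sets: {Auxiliary watchdog lost, Backup resolver 2 malfunctions, E-stop relay 2 failed, Emergency fieldbus link 2 malfunctions, Emergency safety controller degraded, Fieldbus link fails, Lower servo drive 2 is out, Redundant joint encoder offline, Secondary limit switch 2 offline}; {Auxiliary watchdog lost, B e-stop relay malfunctions, Backup resolver 2 malfunctions, E-stop relay 2 failed, Emergency fieldbus link 2 malfunctions, Emergency safety controller degraded, Lower servo drive 2 is out, Redundant joint encoder offline, Secondary limit switch 2 offline}; {Auxiliary watchdog lost, Backup resolver 2 malfunctions, E-stop relay 2 failed, Emergency fieldbus link 2 malfunctions, Emergency safety controller degraded, Lower servo drive 2 is out, Redundant joint encoder offline, Reserve limit switch degraded, Secondary limit switch 2 offline}; {Auxiliary watchdog lost, Backup resolver 2 malfunctions, E-stop relay 2 failed, Emergency fieldbus link 2 malfunctions, Emergency safety controller degraded, Lower resolver is inoperative, Lower servo drive 2 is out, Redundant joint encoder offline, Secondary limit switch 2 offline}; {Auxiliary watchdog lost, Backup resolver 2 malfunctions, E-stop relay 2 failed, Emergency brake is down, Emergency fieldbus link 2 malfunctions, Emergency safety controller degraded, Lower servo drive 2 is out, Motor is out, Redundant joint encoder offline, Secondary limit switch 2 offline, Secondary servo drive malfunctions}.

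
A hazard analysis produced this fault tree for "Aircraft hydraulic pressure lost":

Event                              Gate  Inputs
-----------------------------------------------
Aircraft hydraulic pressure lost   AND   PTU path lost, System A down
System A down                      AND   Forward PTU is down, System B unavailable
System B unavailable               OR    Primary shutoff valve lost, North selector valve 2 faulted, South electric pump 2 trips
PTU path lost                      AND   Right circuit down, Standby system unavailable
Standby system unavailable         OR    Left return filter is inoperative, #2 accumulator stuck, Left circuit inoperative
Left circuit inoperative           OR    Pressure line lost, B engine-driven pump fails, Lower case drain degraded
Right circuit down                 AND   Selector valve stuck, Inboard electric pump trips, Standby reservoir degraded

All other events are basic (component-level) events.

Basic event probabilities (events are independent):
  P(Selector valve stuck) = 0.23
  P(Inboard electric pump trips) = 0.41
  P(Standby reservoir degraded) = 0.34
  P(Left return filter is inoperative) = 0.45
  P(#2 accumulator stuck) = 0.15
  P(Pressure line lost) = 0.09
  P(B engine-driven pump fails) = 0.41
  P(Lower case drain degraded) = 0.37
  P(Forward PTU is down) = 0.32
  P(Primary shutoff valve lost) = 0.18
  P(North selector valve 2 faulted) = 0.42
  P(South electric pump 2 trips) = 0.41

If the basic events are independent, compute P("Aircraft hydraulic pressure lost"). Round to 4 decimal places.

0.0062

P(Right circuit down) [AND] = 0.23 × 0.41 × 0.34 = 0.032062
P(Left circuit inoperative) [OR] = 1 − (1−0.09) × (1−0.41) × (1−0.37) = 0.661753
P(Standby system unavailable) [OR] = 1 − (1−0.45) × (1−0.15) × (1−0.661753) = 0.841870
P(PTU path lost) [AND] = 0.032062 × 0.841870 = 0.026992
P(System B unavailable) [OR] = 1 − (1−0.18) × (1−0.42) × (1−0.41) = 0.719396
P(System A down) [AND] = 0.32 × 0.719396 = 0.230207
P(Aircraft hydraulic pressure lost) [AND] = 0.026992 × 0.230207 = 0.006214
Rounded to 4 decimal places: P(Aircraft hydraulic pressure lost) ≈ 0.0062.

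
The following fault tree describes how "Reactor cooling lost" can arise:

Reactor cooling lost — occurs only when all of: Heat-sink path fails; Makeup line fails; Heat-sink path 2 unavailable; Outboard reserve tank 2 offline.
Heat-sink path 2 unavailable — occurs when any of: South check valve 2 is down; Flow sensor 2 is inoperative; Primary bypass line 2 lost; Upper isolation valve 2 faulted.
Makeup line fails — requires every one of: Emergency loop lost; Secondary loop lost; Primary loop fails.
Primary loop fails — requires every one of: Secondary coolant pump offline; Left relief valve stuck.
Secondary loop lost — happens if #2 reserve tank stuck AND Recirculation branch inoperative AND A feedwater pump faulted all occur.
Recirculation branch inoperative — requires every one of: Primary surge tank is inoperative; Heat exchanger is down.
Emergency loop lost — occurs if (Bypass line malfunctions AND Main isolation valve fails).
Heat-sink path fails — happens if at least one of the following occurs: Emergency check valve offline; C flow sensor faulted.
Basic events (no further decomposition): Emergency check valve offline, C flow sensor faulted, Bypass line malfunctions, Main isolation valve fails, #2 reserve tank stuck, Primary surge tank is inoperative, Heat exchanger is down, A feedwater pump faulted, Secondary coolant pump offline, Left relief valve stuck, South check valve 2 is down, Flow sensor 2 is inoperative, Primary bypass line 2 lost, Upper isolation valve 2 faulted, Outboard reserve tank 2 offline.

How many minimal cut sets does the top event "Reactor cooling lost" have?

8

Heat-sink path fails [OR]: union of children's cut sets → 2 cut set(s).
Emergency loop lost [AND]: one cut set from each child combined → 1 × 1 = 1 cut set(s).
Recirculation branch inoperative [AND]: one cut set from each child combined → 1 × 1 = 1 cut set(s).
Secondary loop lost [AND]: one cut set from each child combined → 1 × 1 × 1 = 1 cut set(s).
Primary loop fails [AND]: one cut set from each child combined → 1 × 1 = 1 cut set(s).
Makeup line fails [AND]: one cut set from each child combined → 1 × 1 × 1 = 1 cut set(s).
Heat-sink path 2 unavailable [OR]: union of children's cut sets → 4 cut set(s).
Reactor cooling lost [AND]: one cut set from each child combined → 2 × 1 × 4 × 1 = 8 cut set(s).
Minimal cut sets: {#2 reserve tank stuck, A feedwater pump faulted, Bypass line malfunctions, Emergency check valve offline, Heat exchanger is down, Left relief valve stuck, Main isolation valve fails, Outboard reserve tank 2 offline, Primary surge tank is inoperative, Secondary coolant pump offline, South check valve 2 is down}; {#2 reserve tank stuck, A feedwater pump faulted, Bypass line malfunctions, Emergency check valve offline, Flow sensor 2 is inoperative, Heat exchanger is down, Left relief valve stuck, Main isolation valve fails, Outboard reserve tank 2 offline, Primary surge tank is inoperative, Secondary coolant pump offline}; {#2 reserve tank stuck, A feedwater pump faulted, Bypass line malfunctions, Emergency check valve offline, Heat exchanger is down, Left relief valve stuck, Main isolation valve fails, Outboard reserve tank 2 offline, Primary bypass line 2 lost, Primary surge tank is inoperative, Secondary coolant pump offline}; {#2 reserve tank stuck, A feedwater pump faulted, Bypass line malfunctions, Emergency check valve offline, Heat exchanger is down, Left relief valve stuck, Main isolation valve fails, Outboard reserve tank 2 offline, Primary surge tank is inoperative, Secondary coolant pump offline, Upper isolation valve 2 faulted}; {#2 reserve tank stuck, A feedwater pump faulted, Bypass line malfunctions, C flow sensor faulted, Heat exchanger is down, Left relief valve stuck, Main isolation valve fails, Outboard reserve tank 2 offline, Primary surge tank is inoperative, Secondary coolant pump offline, South check valve 2 is down}; {#2 reserve tank stuck, A feedwater pump faulted, Bypass line malfunctions, C flow sensor faulted, Flow sensor 2 is inoperative, Heat exchanger is down, Left relief valve stuck, Main isolation valve fails, Outboard reserve tank 2 offline, Primary surge tank is inoperative, Secondary coolant pump offline}; {#2 reserve tank stuck, A feedwater pump faulted, Bypass line malfunctions, C flow sensor faulted, Heat exchanger is down, Left relief valve stuck, Main isolation valve fails, Outboard reserve tank 2 offline, Primary bypass line 2 lost, Primary surge tank is inoperative, Secondary coolant pump offline}; {#2 reserve tank stuck, A feedwater pump faulted, Bypass line malfunctions, C flow sensor faulted, Heat exchanger is down, Left relief valve stuck, Main isolation valve fails, Outboard reserve tank 2 offline, Primary surge tank is inoperative, Secondary coolant pump offline, Upper isolation valve 2 faulted}.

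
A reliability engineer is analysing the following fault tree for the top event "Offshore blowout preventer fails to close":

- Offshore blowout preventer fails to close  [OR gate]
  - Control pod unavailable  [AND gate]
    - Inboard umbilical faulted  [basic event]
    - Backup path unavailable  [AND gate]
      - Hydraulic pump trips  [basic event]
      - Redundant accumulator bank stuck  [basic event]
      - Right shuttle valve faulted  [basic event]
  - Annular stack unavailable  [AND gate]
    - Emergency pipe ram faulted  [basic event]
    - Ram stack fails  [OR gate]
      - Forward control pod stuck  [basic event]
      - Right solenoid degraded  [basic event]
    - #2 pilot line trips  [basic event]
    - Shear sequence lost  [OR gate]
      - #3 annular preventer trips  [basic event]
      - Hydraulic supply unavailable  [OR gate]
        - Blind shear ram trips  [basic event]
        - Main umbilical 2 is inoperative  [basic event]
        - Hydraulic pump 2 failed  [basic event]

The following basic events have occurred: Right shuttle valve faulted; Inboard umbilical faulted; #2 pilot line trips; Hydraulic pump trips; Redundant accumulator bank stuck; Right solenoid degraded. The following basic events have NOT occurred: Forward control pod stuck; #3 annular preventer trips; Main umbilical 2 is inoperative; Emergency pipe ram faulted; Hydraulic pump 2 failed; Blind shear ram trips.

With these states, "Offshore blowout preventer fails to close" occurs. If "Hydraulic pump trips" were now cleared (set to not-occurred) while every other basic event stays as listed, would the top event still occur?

No

Counterfactual: set "Hydraulic pump trips" to not occurred.
Backup path unavailable [AND]: Hydraulic pump trips=not, Redundant accumulator bank stuck=occurs, Right shuttle valve faulted=occurs → not all inputs occur → does not occur.
Control pod unavailable [AND]: Inboard umbilical faulted=occurs, Backup path unavailable=not → not all inputs occur → does not occur.
Ram stack fails [OR]: Forward control pod stuck=not, Right solenoid degraded=occurs → at least one input occurs → occurs.
Hydraulic supply unavailable [OR]: Blind shear ram trips=not, Main umbilical 2 is inoperative=not, Hydraulic pump 2 failed=not → no input occurs → does not occur.
Shear sequence lost [OR]: #3 annular preventer trips=not, Hydraulic supply unavailable=not → no input occurs → does not occur.
Annular stack unavailable [AND]: Emergency pipe ram faulted=not, Ram stack fails=occurs, #2 pilot line trips=occurs, Shear sequence lost=not → not all inputs occur → does not occur.
Offshore blowout preventer fails to close [OR]: Control pod unavailable=not, Annular stack unavailable=not → no input occurs → does not occur.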